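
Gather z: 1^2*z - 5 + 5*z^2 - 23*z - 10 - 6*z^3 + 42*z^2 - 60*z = -6*z^3 + 47*z^2 - 82*z - 15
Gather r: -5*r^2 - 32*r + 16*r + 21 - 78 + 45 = -5*r^2 - 16*r - 12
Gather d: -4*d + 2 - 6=-4*d - 4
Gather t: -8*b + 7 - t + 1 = -8*b - t + 8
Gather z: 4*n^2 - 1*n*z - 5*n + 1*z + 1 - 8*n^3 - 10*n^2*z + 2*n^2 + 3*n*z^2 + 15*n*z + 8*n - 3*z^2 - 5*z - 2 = -8*n^3 + 6*n^2 + 3*n + z^2*(3*n - 3) + z*(-10*n^2 + 14*n - 4) - 1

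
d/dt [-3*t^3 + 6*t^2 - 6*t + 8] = -9*t^2 + 12*t - 6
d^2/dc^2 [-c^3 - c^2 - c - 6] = -6*c - 2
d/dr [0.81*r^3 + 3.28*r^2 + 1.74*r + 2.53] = 2.43*r^2 + 6.56*r + 1.74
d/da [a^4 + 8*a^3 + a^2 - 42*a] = 4*a^3 + 24*a^2 + 2*a - 42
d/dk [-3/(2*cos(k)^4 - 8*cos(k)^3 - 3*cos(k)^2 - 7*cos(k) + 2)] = 3*(12*cos(2*k) - 2*cos(3*k) + 19)*sin(k)/(-2*cos(k)^4 + 8*cos(k)^3 + 3*cos(k)^2 + 7*cos(k) - 2)^2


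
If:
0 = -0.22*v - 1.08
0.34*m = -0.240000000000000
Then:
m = -0.71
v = -4.91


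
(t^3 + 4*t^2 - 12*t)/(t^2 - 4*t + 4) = t*(t + 6)/(t - 2)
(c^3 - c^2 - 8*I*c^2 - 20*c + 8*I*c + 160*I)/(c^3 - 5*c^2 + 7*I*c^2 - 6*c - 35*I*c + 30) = (c^2 + c*(4 - 8*I) - 32*I)/(c^2 + 7*I*c - 6)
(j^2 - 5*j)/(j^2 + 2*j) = (j - 5)/(j + 2)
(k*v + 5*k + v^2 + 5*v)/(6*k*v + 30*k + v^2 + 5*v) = (k + v)/(6*k + v)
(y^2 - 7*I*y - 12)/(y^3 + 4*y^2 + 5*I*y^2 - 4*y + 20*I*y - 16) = (y^2 - 7*I*y - 12)/(y^3 + y^2*(4 + 5*I) + y*(-4 + 20*I) - 16)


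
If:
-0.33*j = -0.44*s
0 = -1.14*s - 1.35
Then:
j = -1.58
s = -1.18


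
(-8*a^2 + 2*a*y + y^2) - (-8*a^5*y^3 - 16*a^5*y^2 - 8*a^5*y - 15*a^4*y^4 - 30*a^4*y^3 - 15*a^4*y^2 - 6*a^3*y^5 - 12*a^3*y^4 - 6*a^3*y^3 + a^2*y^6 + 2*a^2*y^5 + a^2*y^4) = 8*a^5*y^3 + 16*a^5*y^2 + 8*a^5*y + 15*a^4*y^4 + 30*a^4*y^3 + 15*a^4*y^2 + 6*a^3*y^5 + 12*a^3*y^4 + 6*a^3*y^3 - a^2*y^6 - 2*a^2*y^5 - a^2*y^4 - 8*a^2 + 2*a*y + y^2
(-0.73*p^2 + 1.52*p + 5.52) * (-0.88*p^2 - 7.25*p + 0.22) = 0.6424*p^4 + 3.9549*p^3 - 16.0382*p^2 - 39.6856*p + 1.2144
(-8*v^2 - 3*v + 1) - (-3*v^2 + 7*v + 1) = -5*v^2 - 10*v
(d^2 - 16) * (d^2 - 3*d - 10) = d^4 - 3*d^3 - 26*d^2 + 48*d + 160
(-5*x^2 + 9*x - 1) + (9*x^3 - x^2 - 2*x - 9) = 9*x^3 - 6*x^2 + 7*x - 10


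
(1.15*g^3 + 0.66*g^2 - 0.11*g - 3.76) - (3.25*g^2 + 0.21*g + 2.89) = 1.15*g^3 - 2.59*g^2 - 0.32*g - 6.65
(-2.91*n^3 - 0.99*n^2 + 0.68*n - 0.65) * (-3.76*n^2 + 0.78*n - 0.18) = 10.9416*n^5 + 1.4526*n^4 - 2.8052*n^3 + 3.1526*n^2 - 0.6294*n + 0.117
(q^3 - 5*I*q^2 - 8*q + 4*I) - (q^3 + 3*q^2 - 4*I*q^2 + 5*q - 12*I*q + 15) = -3*q^2 - I*q^2 - 13*q + 12*I*q - 15 + 4*I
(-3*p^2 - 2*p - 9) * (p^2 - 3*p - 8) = -3*p^4 + 7*p^3 + 21*p^2 + 43*p + 72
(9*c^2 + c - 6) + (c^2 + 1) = 10*c^2 + c - 5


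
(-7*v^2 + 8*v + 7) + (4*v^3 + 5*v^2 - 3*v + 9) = 4*v^3 - 2*v^2 + 5*v + 16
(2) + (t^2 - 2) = t^2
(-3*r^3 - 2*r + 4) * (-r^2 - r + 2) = 3*r^5 + 3*r^4 - 4*r^3 - 2*r^2 - 8*r + 8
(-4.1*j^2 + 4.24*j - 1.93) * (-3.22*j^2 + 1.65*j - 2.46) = 13.202*j^4 - 20.4178*j^3 + 23.2966*j^2 - 13.6149*j + 4.7478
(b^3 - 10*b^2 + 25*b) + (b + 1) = b^3 - 10*b^2 + 26*b + 1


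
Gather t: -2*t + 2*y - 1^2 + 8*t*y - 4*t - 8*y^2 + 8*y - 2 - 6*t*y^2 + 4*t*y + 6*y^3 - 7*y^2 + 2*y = t*(-6*y^2 + 12*y - 6) + 6*y^3 - 15*y^2 + 12*y - 3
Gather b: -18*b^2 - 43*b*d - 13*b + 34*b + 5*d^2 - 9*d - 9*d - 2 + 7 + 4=-18*b^2 + b*(21 - 43*d) + 5*d^2 - 18*d + 9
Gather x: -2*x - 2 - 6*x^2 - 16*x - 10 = -6*x^2 - 18*x - 12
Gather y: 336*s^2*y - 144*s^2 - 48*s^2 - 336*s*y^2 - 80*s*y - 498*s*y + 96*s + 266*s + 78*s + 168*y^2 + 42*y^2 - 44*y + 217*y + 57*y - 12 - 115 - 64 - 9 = -192*s^2 + 440*s + y^2*(210 - 336*s) + y*(336*s^2 - 578*s + 230) - 200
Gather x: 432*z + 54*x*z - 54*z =54*x*z + 378*z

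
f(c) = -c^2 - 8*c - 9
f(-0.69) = -3.96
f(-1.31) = -0.24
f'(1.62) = -11.24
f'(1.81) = -11.62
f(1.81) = -26.76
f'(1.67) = -11.34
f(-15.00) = -114.00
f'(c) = -2*c - 8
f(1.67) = -25.15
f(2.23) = -31.81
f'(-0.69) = -6.62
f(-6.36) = 1.43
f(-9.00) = -18.00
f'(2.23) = -12.46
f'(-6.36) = 4.72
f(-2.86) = 5.70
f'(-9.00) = 10.00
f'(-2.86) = -2.28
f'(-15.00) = 22.00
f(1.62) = -24.58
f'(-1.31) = -5.38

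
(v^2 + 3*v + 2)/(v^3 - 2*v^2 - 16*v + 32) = (v^2 + 3*v + 2)/(v^3 - 2*v^2 - 16*v + 32)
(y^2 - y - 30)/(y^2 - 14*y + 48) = (y + 5)/(y - 8)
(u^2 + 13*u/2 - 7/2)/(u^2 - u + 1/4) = 2*(u + 7)/(2*u - 1)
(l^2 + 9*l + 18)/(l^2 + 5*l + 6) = (l + 6)/(l + 2)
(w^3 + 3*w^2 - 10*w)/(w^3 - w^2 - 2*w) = (w + 5)/(w + 1)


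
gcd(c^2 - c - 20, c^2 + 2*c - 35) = c - 5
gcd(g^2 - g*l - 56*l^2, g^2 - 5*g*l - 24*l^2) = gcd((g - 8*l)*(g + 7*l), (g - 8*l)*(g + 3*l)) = g - 8*l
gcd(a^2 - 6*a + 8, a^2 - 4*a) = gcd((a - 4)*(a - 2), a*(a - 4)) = a - 4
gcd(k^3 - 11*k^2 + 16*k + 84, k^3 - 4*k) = k + 2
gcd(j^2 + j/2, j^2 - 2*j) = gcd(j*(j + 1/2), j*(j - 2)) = j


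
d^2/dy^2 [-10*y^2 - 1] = -20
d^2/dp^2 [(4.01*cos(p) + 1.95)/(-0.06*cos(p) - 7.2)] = 0.00267918381344307*(5.20417042793042e-18*cos(p)^3 - 1.7253*cos(p)^2 + 207.036*cos(p) + 3.4506)/(0.00833333333333333*cos(p) + 1.0)^3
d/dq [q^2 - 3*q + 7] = 2*q - 3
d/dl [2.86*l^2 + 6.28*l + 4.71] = 5.72*l + 6.28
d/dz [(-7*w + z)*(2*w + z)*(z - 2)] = -14*w^2 - 10*w*z + 10*w + 3*z^2 - 4*z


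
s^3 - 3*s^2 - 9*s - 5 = (s - 5)*(s + 1)^2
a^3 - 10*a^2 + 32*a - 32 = (a - 4)^2*(a - 2)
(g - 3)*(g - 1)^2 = g^3 - 5*g^2 + 7*g - 3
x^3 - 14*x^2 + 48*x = x*(x - 8)*(x - 6)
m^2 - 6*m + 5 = (m - 5)*(m - 1)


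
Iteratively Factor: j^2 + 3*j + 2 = (j + 2)*(j + 1)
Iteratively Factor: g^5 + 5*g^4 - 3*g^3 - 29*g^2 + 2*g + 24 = (g + 4)*(g^4 + g^3 - 7*g^2 - g + 6) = (g + 3)*(g + 4)*(g^3 - 2*g^2 - g + 2) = (g + 1)*(g + 3)*(g + 4)*(g^2 - 3*g + 2) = (g - 2)*(g + 1)*(g + 3)*(g + 4)*(g - 1)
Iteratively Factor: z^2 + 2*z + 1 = (z + 1)*(z + 1)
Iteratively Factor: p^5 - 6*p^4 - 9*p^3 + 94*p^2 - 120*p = (p)*(p^4 - 6*p^3 - 9*p^2 + 94*p - 120) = p*(p - 3)*(p^3 - 3*p^2 - 18*p + 40) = p*(p - 3)*(p + 4)*(p^2 - 7*p + 10) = p*(p - 5)*(p - 3)*(p + 4)*(p - 2)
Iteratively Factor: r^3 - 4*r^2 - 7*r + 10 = (r - 5)*(r^2 + r - 2) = (r - 5)*(r + 2)*(r - 1)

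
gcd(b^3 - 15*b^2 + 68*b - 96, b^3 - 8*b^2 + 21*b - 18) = b - 3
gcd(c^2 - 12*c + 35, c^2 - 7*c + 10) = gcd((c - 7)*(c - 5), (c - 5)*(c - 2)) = c - 5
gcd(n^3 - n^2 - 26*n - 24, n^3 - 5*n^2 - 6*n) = n^2 - 5*n - 6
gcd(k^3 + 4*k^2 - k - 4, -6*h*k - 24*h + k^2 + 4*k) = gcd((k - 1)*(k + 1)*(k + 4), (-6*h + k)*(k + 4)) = k + 4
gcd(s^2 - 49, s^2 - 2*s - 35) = s - 7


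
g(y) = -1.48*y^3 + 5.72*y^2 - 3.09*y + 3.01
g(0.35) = 2.57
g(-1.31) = 20.20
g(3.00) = 5.26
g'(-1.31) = -25.70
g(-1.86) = 38.07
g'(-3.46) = -95.83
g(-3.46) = 143.48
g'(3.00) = -8.73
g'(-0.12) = -4.53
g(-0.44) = 5.60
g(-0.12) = 3.47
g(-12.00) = 3421.21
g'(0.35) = 0.37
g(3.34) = 1.36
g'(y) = -4.44*y^2 + 11.44*y - 3.09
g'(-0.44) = -8.98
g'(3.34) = -14.41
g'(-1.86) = -39.73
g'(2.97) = -8.28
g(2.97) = 5.52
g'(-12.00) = -779.73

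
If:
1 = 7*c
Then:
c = 1/7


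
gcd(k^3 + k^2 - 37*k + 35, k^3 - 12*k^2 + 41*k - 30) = k^2 - 6*k + 5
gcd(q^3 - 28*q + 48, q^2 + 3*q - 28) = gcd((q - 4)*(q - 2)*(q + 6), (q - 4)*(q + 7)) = q - 4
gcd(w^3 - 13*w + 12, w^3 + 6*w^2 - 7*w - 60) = w^2 + w - 12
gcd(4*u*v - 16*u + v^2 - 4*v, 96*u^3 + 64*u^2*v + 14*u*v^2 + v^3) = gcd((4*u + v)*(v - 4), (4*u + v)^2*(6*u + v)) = 4*u + v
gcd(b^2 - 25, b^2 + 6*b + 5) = b + 5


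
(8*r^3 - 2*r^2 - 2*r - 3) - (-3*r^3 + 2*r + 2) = 11*r^3 - 2*r^2 - 4*r - 5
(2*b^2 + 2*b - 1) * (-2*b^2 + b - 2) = -4*b^4 - 2*b^3 - 5*b + 2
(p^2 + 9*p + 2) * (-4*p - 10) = -4*p^3 - 46*p^2 - 98*p - 20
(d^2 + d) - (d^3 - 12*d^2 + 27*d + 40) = -d^3 + 13*d^2 - 26*d - 40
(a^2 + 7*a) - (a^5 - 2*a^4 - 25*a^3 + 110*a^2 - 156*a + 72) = -a^5 + 2*a^4 + 25*a^3 - 109*a^2 + 163*a - 72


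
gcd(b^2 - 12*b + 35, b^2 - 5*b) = b - 5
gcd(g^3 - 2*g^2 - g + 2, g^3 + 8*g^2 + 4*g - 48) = g - 2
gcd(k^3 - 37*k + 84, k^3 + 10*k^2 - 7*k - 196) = k^2 + 3*k - 28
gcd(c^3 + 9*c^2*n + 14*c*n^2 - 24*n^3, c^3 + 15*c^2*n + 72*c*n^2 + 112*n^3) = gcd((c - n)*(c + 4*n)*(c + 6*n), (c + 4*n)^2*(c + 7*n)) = c + 4*n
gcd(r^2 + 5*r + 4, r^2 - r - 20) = r + 4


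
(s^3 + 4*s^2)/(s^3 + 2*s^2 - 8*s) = s/(s - 2)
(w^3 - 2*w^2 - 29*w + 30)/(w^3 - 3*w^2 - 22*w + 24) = (w + 5)/(w + 4)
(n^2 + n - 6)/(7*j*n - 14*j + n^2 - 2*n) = (n + 3)/(7*j + n)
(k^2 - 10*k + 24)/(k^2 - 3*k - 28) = (-k^2 + 10*k - 24)/(-k^2 + 3*k + 28)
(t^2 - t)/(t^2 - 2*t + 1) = t/(t - 1)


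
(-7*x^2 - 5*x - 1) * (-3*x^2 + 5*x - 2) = 21*x^4 - 20*x^3 - 8*x^2 + 5*x + 2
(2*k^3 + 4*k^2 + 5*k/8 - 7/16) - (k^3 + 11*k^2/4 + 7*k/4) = k^3 + 5*k^2/4 - 9*k/8 - 7/16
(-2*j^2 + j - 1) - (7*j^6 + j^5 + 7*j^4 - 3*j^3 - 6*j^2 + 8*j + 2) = -7*j^6 - j^5 - 7*j^4 + 3*j^3 + 4*j^2 - 7*j - 3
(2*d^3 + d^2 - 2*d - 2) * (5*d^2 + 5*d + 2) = 10*d^5 + 15*d^4 - d^3 - 18*d^2 - 14*d - 4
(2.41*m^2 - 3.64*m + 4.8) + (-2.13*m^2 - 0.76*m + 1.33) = 0.28*m^2 - 4.4*m + 6.13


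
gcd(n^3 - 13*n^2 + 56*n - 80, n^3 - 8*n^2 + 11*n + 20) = n^2 - 9*n + 20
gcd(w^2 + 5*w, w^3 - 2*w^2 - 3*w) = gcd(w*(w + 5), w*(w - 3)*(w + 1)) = w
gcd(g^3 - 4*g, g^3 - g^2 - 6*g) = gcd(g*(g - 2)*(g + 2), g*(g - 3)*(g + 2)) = g^2 + 2*g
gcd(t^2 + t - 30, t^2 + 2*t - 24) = t + 6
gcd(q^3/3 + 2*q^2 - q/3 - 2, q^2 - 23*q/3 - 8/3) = 1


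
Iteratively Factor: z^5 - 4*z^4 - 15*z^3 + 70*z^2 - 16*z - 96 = (z + 4)*(z^4 - 8*z^3 + 17*z^2 + 2*z - 24) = (z - 3)*(z + 4)*(z^3 - 5*z^2 + 2*z + 8) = (z - 4)*(z - 3)*(z + 4)*(z^2 - z - 2) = (z - 4)*(z - 3)*(z + 1)*(z + 4)*(z - 2)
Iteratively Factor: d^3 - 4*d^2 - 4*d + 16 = (d + 2)*(d^2 - 6*d + 8) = (d - 2)*(d + 2)*(d - 4)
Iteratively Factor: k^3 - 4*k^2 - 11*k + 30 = (k - 5)*(k^2 + k - 6) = (k - 5)*(k + 3)*(k - 2)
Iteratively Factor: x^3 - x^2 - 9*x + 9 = (x + 3)*(x^2 - 4*x + 3) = (x - 3)*(x + 3)*(x - 1)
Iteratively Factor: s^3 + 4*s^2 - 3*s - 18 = (s + 3)*(s^2 + s - 6) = (s - 2)*(s + 3)*(s + 3)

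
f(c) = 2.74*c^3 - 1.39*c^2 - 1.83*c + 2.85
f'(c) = 8.22*c^2 - 2.78*c - 1.83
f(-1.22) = -1.96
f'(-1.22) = 13.80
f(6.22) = 597.05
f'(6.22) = 298.90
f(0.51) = 1.92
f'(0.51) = -1.11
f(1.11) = 2.85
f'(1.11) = 5.21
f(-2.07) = -23.62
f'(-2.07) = 39.15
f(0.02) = 2.81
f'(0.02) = -1.88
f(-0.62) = 2.80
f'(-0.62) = 3.05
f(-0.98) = 0.73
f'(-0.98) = 8.79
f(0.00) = 2.85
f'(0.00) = -1.83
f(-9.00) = -2090.73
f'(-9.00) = 689.01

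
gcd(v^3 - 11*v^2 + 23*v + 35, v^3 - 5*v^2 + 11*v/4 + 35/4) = v + 1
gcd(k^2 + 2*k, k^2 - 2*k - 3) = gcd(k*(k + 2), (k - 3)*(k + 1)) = 1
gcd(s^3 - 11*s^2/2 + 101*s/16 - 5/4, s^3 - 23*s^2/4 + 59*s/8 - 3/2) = s^2 - 17*s/4 + 1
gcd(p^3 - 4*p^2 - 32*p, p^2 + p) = p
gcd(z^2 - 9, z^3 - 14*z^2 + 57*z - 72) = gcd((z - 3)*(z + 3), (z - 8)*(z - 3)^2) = z - 3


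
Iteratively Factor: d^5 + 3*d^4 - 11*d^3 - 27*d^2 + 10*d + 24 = (d - 3)*(d^4 + 6*d^3 + 7*d^2 - 6*d - 8) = (d - 3)*(d + 1)*(d^3 + 5*d^2 + 2*d - 8) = (d - 3)*(d + 1)*(d + 4)*(d^2 + d - 2) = (d - 3)*(d - 1)*(d + 1)*(d + 4)*(d + 2)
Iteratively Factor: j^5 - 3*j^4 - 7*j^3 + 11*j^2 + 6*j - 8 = (j - 4)*(j^4 + j^3 - 3*j^2 - j + 2) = (j - 4)*(j + 2)*(j^3 - j^2 - j + 1) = (j - 4)*(j - 1)*(j + 2)*(j^2 - 1) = (j - 4)*(j - 1)*(j + 1)*(j + 2)*(j - 1)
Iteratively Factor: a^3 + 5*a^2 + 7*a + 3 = (a + 1)*(a^2 + 4*a + 3) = (a + 1)^2*(a + 3)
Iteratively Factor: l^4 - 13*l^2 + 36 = (l - 2)*(l^3 + 2*l^2 - 9*l - 18) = (l - 2)*(l + 3)*(l^2 - l - 6) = (l - 2)*(l + 2)*(l + 3)*(l - 3)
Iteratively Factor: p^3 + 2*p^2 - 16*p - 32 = (p + 2)*(p^2 - 16) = (p - 4)*(p + 2)*(p + 4)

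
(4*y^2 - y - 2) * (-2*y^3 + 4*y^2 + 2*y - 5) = -8*y^5 + 18*y^4 + 8*y^3 - 30*y^2 + y + 10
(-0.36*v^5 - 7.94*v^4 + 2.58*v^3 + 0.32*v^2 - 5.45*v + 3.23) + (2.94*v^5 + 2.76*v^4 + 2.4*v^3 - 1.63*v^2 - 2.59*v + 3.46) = 2.58*v^5 - 5.18*v^4 + 4.98*v^3 - 1.31*v^2 - 8.04*v + 6.69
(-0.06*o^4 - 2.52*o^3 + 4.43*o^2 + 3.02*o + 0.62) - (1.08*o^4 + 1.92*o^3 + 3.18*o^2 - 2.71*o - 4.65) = -1.14*o^4 - 4.44*o^3 + 1.25*o^2 + 5.73*o + 5.27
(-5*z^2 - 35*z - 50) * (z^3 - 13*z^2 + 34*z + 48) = -5*z^5 + 30*z^4 + 235*z^3 - 780*z^2 - 3380*z - 2400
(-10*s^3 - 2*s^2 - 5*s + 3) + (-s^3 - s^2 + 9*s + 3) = -11*s^3 - 3*s^2 + 4*s + 6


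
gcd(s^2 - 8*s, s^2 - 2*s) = s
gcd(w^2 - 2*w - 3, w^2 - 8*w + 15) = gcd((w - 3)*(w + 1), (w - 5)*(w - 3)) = w - 3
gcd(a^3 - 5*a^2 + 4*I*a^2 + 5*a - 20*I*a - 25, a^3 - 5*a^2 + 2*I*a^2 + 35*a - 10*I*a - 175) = a - 5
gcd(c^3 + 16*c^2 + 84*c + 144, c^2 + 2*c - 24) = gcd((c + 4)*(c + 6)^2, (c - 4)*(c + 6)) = c + 6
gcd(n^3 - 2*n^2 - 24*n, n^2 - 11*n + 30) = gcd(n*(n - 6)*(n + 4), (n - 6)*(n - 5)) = n - 6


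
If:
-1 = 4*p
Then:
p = -1/4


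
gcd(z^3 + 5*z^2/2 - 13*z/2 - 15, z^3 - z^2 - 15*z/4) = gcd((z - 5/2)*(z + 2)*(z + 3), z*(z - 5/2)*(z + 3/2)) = z - 5/2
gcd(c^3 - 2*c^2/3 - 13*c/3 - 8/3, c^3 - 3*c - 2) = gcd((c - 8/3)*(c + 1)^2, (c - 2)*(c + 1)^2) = c^2 + 2*c + 1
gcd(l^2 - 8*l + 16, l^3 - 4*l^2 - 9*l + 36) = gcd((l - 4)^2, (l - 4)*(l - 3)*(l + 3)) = l - 4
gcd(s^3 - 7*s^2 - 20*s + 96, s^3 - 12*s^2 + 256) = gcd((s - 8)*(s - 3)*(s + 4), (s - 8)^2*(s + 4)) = s^2 - 4*s - 32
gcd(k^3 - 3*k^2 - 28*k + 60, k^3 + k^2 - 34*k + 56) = k - 2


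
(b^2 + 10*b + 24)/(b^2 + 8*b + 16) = (b + 6)/(b + 4)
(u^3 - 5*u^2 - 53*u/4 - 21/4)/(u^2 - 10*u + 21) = (u^2 + 2*u + 3/4)/(u - 3)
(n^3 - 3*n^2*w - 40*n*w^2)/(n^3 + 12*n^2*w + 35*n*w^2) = (n - 8*w)/(n + 7*w)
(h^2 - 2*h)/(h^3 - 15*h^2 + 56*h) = (h - 2)/(h^2 - 15*h + 56)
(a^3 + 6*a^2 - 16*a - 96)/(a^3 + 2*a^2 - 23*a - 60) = (a^2 + 2*a - 24)/(a^2 - 2*a - 15)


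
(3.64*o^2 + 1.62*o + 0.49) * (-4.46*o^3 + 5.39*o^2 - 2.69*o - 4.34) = -16.2344*o^5 + 12.3944*o^4 - 3.2452*o^3 - 17.5143*o^2 - 8.3489*o - 2.1266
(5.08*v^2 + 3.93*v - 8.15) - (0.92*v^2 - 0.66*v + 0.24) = 4.16*v^2 + 4.59*v - 8.39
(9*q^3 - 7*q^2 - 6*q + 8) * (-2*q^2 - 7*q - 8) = -18*q^5 - 49*q^4 - 11*q^3 + 82*q^2 - 8*q - 64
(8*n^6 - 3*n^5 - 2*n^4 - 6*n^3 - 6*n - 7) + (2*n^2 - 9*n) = 8*n^6 - 3*n^5 - 2*n^4 - 6*n^3 + 2*n^2 - 15*n - 7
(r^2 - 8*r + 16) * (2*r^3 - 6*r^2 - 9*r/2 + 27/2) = 2*r^5 - 22*r^4 + 151*r^3/2 - 93*r^2/2 - 180*r + 216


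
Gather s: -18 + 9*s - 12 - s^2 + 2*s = -s^2 + 11*s - 30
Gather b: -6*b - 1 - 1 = -6*b - 2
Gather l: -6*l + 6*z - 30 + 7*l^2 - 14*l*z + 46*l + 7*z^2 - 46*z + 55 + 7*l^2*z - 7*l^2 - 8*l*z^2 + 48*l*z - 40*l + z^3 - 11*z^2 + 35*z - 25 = 7*l^2*z + l*(-8*z^2 + 34*z) + z^3 - 4*z^2 - 5*z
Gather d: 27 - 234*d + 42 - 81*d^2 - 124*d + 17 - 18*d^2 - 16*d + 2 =-99*d^2 - 374*d + 88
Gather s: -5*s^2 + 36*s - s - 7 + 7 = -5*s^2 + 35*s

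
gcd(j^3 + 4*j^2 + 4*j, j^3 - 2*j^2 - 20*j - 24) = j^2 + 4*j + 4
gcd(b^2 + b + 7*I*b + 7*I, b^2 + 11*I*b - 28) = b + 7*I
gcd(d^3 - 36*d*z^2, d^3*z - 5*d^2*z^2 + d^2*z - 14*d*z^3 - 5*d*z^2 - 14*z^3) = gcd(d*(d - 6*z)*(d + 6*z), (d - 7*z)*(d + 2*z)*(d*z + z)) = 1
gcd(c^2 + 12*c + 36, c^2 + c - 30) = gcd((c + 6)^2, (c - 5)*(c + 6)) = c + 6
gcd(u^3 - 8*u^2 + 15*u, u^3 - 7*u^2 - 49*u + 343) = 1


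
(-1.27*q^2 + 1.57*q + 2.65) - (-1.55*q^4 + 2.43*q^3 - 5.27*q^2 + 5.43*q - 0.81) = 1.55*q^4 - 2.43*q^3 + 4.0*q^2 - 3.86*q + 3.46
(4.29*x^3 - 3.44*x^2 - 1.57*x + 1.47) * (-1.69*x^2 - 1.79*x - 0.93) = -7.2501*x^5 - 1.8655*x^4 + 4.8212*x^3 + 3.5252*x^2 - 1.1712*x - 1.3671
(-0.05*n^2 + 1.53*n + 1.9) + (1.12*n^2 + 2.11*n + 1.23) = 1.07*n^2 + 3.64*n + 3.13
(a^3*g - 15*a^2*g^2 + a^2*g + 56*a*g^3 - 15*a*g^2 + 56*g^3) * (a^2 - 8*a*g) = a^5*g - 23*a^4*g^2 + a^4*g + 176*a^3*g^3 - 23*a^3*g^2 - 448*a^2*g^4 + 176*a^2*g^3 - 448*a*g^4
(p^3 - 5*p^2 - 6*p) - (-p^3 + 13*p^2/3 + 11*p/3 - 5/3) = 2*p^3 - 28*p^2/3 - 29*p/3 + 5/3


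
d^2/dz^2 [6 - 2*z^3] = -12*z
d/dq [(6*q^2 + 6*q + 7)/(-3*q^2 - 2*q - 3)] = 2*(3*q^2 + 3*q - 2)/(9*q^4 + 12*q^3 + 22*q^2 + 12*q + 9)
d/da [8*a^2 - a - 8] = 16*a - 1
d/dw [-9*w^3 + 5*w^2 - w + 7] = -27*w^2 + 10*w - 1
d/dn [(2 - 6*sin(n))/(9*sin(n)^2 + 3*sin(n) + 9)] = 2*(9*sin(n)^2 - 6*sin(n) - 10)*cos(n)/(3*(3*sin(n)^2 + sin(n) + 3)^2)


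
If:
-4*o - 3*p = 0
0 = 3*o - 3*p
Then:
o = 0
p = 0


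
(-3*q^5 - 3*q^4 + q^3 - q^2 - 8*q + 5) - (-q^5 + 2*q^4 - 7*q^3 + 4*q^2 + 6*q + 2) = -2*q^5 - 5*q^4 + 8*q^3 - 5*q^2 - 14*q + 3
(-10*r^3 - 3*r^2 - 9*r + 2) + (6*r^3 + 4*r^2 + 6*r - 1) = -4*r^3 + r^2 - 3*r + 1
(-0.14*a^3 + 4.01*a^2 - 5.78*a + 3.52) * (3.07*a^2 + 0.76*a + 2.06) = -0.4298*a^5 + 12.2043*a^4 - 14.9854*a^3 + 14.6742*a^2 - 9.2316*a + 7.2512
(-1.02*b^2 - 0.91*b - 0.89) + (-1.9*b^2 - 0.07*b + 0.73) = -2.92*b^2 - 0.98*b - 0.16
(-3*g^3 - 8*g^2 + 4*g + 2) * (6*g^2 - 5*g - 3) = -18*g^5 - 33*g^4 + 73*g^3 + 16*g^2 - 22*g - 6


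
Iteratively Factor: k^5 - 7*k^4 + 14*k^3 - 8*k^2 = (k)*(k^4 - 7*k^3 + 14*k^2 - 8*k) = k*(k - 2)*(k^3 - 5*k^2 + 4*k) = k^2*(k - 2)*(k^2 - 5*k + 4) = k^2*(k - 2)*(k - 1)*(k - 4)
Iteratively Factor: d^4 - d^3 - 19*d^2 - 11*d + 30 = (d + 2)*(d^3 - 3*d^2 - 13*d + 15) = (d - 5)*(d + 2)*(d^2 + 2*d - 3) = (d - 5)*(d + 2)*(d + 3)*(d - 1)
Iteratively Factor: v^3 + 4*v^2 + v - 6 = (v - 1)*(v^2 + 5*v + 6) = (v - 1)*(v + 3)*(v + 2)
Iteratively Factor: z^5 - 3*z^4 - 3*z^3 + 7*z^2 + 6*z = (z - 2)*(z^4 - z^3 - 5*z^2 - 3*z) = (z - 2)*(z + 1)*(z^3 - 2*z^2 - 3*z) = z*(z - 2)*(z + 1)*(z^2 - 2*z - 3) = z*(z - 2)*(z + 1)^2*(z - 3)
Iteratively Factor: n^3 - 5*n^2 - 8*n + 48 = (n - 4)*(n^2 - n - 12) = (n - 4)*(n + 3)*(n - 4)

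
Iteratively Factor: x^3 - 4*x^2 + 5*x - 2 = (x - 2)*(x^2 - 2*x + 1) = (x - 2)*(x - 1)*(x - 1)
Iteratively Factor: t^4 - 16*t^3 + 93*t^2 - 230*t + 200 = (t - 2)*(t^3 - 14*t^2 + 65*t - 100) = (t - 5)*(t - 2)*(t^2 - 9*t + 20) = (t - 5)^2*(t - 2)*(t - 4)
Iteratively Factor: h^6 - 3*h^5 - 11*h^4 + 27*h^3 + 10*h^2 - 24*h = (h - 1)*(h^5 - 2*h^4 - 13*h^3 + 14*h^2 + 24*h) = (h - 4)*(h - 1)*(h^4 + 2*h^3 - 5*h^2 - 6*h) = h*(h - 4)*(h - 1)*(h^3 + 2*h^2 - 5*h - 6) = h*(h - 4)*(h - 2)*(h - 1)*(h^2 + 4*h + 3) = h*(h - 4)*(h - 2)*(h - 1)*(h + 3)*(h + 1)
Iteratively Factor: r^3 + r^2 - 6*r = (r + 3)*(r^2 - 2*r) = r*(r + 3)*(r - 2)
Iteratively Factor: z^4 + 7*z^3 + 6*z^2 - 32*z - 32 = (z + 1)*(z^3 + 6*z^2 - 32) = (z - 2)*(z + 1)*(z^2 + 8*z + 16) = (z - 2)*(z + 1)*(z + 4)*(z + 4)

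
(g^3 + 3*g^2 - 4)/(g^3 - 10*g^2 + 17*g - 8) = (g^2 + 4*g + 4)/(g^2 - 9*g + 8)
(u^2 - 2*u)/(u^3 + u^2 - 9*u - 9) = u*(u - 2)/(u^3 + u^2 - 9*u - 9)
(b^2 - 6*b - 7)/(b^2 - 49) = (b + 1)/(b + 7)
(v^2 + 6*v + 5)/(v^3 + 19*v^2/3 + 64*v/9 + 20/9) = 9*(v + 1)/(9*v^2 + 12*v + 4)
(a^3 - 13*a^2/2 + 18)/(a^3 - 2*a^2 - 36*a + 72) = (a + 3/2)/(a + 6)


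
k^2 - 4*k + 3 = (k - 3)*(k - 1)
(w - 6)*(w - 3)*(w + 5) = w^3 - 4*w^2 - 27*w + 90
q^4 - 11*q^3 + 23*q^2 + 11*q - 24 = (q - 8)*(q - 3)*(q - 1)*(q + 1)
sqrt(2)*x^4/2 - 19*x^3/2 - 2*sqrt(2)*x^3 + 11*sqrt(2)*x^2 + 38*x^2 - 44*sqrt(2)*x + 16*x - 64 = (x - 4)*(x - 8*sqrt(2))*(x - 2*sqrt(2))*(sqrt(2)*x/2 + 1/2)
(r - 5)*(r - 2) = r^2 - 7*r + 10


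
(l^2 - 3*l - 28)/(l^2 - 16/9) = 9*(l^2 - 3*l - 28)/(9*l^2 - 16)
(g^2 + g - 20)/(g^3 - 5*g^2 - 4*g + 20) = (g^2 + g - 20)/(g^3 - 5*g^2 - 4*g + 20)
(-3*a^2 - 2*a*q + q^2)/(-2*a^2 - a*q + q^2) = (-3*a + q)/(-2*a + q)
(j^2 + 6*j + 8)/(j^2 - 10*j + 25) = (j^2 + 6*j + 8)/(j^2 - 10*j + 25)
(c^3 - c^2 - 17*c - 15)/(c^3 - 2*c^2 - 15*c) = (c + 1)/c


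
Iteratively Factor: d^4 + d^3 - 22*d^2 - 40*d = (d - 5)*(d^3 + 6*d^2 + 8*d) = (d - 5)*(d + 2)*(d^2 + 4*d) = d*(d - 5)*(d + 2)*(d + 4)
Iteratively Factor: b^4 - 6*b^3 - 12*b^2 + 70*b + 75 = (b - 5)*(b^3 - b^2 - 17*b - 15) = (b - 5)*(b + 3)*(b^2 - 4*b - 5) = (b - 5)^2*(b + 3)*(b + 1)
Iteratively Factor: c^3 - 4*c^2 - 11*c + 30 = (c + 3)*(c^2 - 7*c + 10) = (c - 2)*(c + 3)*(c - 5)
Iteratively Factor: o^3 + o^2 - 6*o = (o)*(o^2 + o - 6) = o*(o + 3)*(o - 2)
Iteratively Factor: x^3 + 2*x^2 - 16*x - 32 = (x + 2)*(x^2 - 16) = (x - 4)*(x + 2)*(x + 4)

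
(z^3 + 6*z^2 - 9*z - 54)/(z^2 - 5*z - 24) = (z^2 + 3*z - 18)/(z - 8)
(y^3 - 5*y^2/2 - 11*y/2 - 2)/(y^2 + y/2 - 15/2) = (2*y^3 - 5*y^2 - 11*y - 4)/(2*y^2 + y - 15)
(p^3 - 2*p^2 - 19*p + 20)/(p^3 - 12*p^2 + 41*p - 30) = (p + 4)/(p - 6)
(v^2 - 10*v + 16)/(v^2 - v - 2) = (v - 8)/(v + 1)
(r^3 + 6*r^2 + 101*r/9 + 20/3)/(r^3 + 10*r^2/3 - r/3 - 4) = (r + 5/3)/(r - 1)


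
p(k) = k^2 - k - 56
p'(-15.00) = -31.00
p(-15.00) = 184.00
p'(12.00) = 23.00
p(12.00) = 76.00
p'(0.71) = 0.42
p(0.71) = -56.21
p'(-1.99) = -4.98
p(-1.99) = -50.05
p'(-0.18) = -1.36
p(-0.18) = -55.79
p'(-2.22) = -5.44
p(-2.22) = -48.85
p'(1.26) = 1.52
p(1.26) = -55.67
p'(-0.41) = -1.82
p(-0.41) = -55.42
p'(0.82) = 0.64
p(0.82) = -56.15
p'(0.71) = 0.42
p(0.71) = -56.21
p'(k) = 2*k - 1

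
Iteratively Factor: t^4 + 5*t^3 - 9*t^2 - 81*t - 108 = (t - 4)*(t^3 + 9*t^2 + 27*t + 27) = (t - 4)*(t + 3)*(t^2 + 6*t + 9) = (t - 4)*(t + 3)^2*(t + 3)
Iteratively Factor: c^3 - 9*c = (c - 3)*(c^2 + 3*c) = c*(c - 3)*(c + 3)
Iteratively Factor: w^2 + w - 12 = (w + 4)*(w - 3)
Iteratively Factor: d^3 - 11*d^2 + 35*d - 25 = (d - 5)*(d^2 - 6*d + 5) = (d - 5)^2*(d - 1)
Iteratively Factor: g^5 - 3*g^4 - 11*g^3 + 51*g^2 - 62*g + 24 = (g - 2)*(g^4 - g^3 - 13*g^2 + 25*g - 12) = (g - 2)*(g + 4)*(g^3 - 5*g^2 + 7*g - 3) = (g - 3)*(g - 2)*(g + 4)*(g^2 - 2*g + 1) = (g - 3)*(g - 2)*(g - 1)*(g + 4)*(g - 1)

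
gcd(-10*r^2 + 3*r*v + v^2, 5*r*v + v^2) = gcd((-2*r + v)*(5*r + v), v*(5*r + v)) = 5*r + v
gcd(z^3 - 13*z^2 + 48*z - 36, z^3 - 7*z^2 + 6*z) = z^2 - 7*z + 6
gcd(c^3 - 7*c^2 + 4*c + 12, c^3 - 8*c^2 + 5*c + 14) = c^2 - c - 2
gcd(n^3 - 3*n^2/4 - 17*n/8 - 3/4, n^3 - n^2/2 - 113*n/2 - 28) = n + 1/2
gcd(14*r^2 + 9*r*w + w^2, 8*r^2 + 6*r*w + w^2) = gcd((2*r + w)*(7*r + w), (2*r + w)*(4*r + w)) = 2*r + w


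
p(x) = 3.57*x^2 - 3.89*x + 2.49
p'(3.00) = 17.53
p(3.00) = 22.95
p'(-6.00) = -46.73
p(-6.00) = 154.35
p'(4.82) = 30.52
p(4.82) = 66.68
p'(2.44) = 13.53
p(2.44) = 14.25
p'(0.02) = -3.75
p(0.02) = 2.41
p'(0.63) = 0.61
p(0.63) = 1.46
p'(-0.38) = -6.60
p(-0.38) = 4.48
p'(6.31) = 41.16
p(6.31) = 120.09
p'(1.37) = 5.89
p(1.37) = 3.86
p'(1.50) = 6.82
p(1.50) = 4.69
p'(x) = 7.14*x - 3.89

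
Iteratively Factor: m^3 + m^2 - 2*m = (m)*(m^2 + m - 2) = m*(m + 2)*(m - 1)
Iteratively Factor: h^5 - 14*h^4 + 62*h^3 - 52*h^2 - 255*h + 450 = (h - 3)*(h^4 - 11*h^3 + 29*h^2 + 35*h - 150) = (h - 5)*(h - 3)*(h^3 - 6*h^2 - h + 30) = (h - 5)*(h - 3)^2*(h^2 - 3*h - 10) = (h - 5)^2*(h - 3)^2*(h + 2)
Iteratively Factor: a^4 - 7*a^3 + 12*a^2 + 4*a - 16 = (a - 2)*(a^3 - 5*a^2 + 2*a + 8) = (a - 4)*(a - 2)*(a^2 - a - 2) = (a - 4)*(a - 2)*(a + 1)*(a - 2)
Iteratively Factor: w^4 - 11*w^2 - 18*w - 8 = (w + 1)*(w^3 - w^2 - 10*w - 8) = (w - 4)*(w + 1)*(w^2 + 3*w + 2) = (w - 4)*(w + 1)^2*(w + 2)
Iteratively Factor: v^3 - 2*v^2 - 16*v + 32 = (v - 4)*(v^2 + 2*v - 8) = (v - 4)*(v + 4)*(v - 2)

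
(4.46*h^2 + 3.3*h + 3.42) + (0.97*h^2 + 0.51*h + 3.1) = 5.43*h^2 + 3.81*h + 6.52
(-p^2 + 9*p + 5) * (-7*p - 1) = 7*p^3 - 62*p^2 - 44*p - 5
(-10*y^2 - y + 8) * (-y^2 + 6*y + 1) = 10*y^4 - 59*y^3 - 24*y^2 + 47*y + 8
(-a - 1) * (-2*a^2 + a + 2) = 2*a^3 + a^2 - 3*a - 2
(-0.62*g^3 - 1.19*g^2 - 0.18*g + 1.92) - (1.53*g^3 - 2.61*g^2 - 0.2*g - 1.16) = -2.15*g^3 + 1.42*g^2 + 0.02*g + 3.08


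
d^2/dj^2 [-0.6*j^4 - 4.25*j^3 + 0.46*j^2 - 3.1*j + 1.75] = -7.2*j^2 - 25.5*j + 0.92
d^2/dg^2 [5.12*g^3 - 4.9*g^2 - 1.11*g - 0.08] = 30.72*g - 9.8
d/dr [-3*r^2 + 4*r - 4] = 4 - 6*r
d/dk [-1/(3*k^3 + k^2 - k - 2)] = (9*k^2 + 2*k - 1)/(3*k^3 + k^2 - k - 2)^2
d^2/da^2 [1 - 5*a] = 0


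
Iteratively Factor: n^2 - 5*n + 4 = (n - 1)*(n - 4)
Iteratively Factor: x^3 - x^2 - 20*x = (x + 4)*(x^2 - 5*x) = (x - 5)*(x + 4)*(x)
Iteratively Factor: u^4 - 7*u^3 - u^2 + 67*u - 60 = (u - 5)*(u^3 - 2*u^2 - 11*u + 12) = (u - 5)*(u + 3)*(u^2 - 5*u + 4) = (u - 5)*(u - 1)*(u + 3)*(u - 4)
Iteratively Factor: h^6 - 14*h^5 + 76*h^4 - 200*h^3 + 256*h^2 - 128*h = (h - 2)*(h^5 - 12*h^4 + 52*h^3 - 96*h^2 + 64*h) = (h - 4)*(h - 2)*(h^4 - 8*h^3 + 20*h^2 - 16*h) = (h - 4)^2*(h - 2)*(h^3 - 4*h^2 + 4*h) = h*(h - 4)^2*(h - 2)*(h^2 - 4*h + 4) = h*(h - 4)^2*(h - 2)^2*(h - 2)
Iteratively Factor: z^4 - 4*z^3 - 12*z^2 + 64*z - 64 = (z - 2)*(z^3 - 2*z^2 - 16*z + 32) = (z - 2)*(z + 4)*(z^2 - 6*z + 8) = (z - 4)*(z - 2)*(z + 4)*(z - 2)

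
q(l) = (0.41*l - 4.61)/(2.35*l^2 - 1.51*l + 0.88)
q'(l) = (1.51 - 4.7*l)*(0.41*l - 4.61)/(2.35*l^2 - 1.51*l + 0.88)^2 + 0.41/(2.35*l^2 - 1.51*l + 0.88)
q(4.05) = -0.09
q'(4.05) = 0.06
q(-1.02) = -1.03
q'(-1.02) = -1.25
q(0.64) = -4.96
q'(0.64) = 8.95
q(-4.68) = -0.11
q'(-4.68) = -0.04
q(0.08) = -5.91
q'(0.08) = -8.13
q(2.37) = -0.35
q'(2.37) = 0.36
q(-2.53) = -0.29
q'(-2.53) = -0.17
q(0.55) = -5.77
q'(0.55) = 8.69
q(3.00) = -0.19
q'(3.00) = 0.16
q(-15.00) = -0.02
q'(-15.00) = -0.00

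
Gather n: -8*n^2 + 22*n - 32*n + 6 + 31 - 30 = -8*n^2 - 10*n + 7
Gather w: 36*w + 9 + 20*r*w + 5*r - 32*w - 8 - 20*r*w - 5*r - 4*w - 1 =0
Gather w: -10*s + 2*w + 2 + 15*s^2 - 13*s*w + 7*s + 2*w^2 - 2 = 15*s^2 - 3*s + 2*w^2 + w*(2 - 13*s)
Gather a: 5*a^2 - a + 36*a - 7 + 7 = 5*a^2 + 35*a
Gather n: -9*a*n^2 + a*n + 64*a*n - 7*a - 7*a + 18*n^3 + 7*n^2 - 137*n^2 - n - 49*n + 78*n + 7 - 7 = -14*a + 18*n^3 + n^2*(-9*a - 130) + n*(65*a + 28)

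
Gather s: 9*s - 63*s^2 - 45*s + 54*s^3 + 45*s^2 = 54*s^3 - 18*s^2 - 36*s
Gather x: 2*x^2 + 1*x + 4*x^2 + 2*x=6*x^2 + 3*x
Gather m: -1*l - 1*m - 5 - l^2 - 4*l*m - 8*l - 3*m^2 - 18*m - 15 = -l^2 - 9*l - 3*m^2 + m*(-4*l - 19) - 20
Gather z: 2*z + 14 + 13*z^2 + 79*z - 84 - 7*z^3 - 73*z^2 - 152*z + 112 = -7*z^3 - 60*z^2 - 71*z + 42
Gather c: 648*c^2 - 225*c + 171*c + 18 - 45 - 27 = 648*c^2 - 54*c - 54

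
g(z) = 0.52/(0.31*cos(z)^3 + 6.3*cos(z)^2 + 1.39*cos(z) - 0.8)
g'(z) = 0.52*(0.93*sin(z)*cos(z)^2 + 12.6*sin(z)*cos(z) + 1.39*sin(z))/(0.31*cos(z)^3 + 6.3*cos(z)^2 + 1.39*cos(z) - 0.8)^2 = (0.4836*cos(z)^2 + 6.552*cos(z) + 0.7228)*sin(z)/(0.31*cos(z)^3 + 6.3*cos(z)^2 + 1.39*cos(z) - 0.8)^2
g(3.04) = 0.14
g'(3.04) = -0.04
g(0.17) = 0.07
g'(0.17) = 0.03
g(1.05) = 0.35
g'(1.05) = 1.60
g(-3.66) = 0.20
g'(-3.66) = -0.35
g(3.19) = 0.14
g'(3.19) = 0.02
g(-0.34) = 0.08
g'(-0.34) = -0.06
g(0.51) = 0.10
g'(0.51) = 0.11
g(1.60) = -0.62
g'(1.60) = 0.76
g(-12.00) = 0.10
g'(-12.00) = 0.14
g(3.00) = 0.14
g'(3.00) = -0.05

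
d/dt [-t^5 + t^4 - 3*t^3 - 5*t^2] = t*(-5*t^3 + 4*t^2 - 9*t - 10)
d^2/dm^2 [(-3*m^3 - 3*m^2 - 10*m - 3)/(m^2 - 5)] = 2*(-25*m^3 - 54*m^2 - 375*m - 90)/(m^6 - 15*m^4 + 75*m^2 - 125)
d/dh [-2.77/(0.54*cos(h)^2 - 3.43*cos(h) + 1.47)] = (9.5011 - 2.9916*cos(h))*sin(h)/(0.54*cos(h)^2 - 3.43*cos(h) + 1.47)^2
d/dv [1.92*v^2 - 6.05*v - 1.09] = 3.84*v - 6.05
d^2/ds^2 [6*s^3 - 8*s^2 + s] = 36*s - 16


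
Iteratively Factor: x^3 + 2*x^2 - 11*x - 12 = (x + 4)*(x^2 - 2*x - 3) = (x - 3)*(x + 4)*(x + 1)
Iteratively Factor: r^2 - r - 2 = (r - 2)*(r + 1)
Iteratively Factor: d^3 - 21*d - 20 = (d + 4)*(d^2 - 4*d - 5) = (d + 1)*(d + 4)*(d - 5)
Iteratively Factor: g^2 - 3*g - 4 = (g + 1)*(g - 4)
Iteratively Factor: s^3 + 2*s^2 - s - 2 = (s + 1)*(s^2 + s - 2) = (s + 1)*(s + 2)*(s - 1)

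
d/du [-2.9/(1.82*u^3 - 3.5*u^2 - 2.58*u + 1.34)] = (15.834*u^2 - 20.3*u - 7.482)/(1.82*u^3 - 3.5*u^2 - 2.58*u + 1.34)^2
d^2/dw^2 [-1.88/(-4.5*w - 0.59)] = 76.14/(4.5*w + 0.59)^3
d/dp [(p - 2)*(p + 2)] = 2*p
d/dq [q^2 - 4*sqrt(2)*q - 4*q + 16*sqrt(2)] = 2*q - 4*sqrt(2) - 4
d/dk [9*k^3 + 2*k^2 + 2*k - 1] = 27*k^2 + 4*k + 2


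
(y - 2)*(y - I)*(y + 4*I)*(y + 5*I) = y^4 - 2*y^3 + 8*I*y^3 - 11*y^2 - 16*I*y^2 + 22*y + 20*I*y - 40*I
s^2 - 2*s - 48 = (s - 8)*(s + 6)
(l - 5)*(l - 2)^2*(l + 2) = l^4 - 7*l^3 + 6*l^2 + 28*l - 40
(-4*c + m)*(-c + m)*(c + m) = 4*c^3 - c^2*m - 4*c*m^2 + m^3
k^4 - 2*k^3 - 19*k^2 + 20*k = k*(k - 5)*(k - 1)*(k + 4)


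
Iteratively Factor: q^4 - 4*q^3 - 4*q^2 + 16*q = (q - 2)*(q^3 - 2*q^2 - 8*q) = q*(q - 2)*(q^2 - 2*q - 8) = q*(q - 4)*(q - 2)*(q + 2)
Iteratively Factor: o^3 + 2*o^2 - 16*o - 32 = (o + 2)*(o^2 - 16) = (o + 2)*(o + 4)*(o - 4)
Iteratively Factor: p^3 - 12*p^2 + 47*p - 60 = (p - 4)*(p^2 - 8*p + 15) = (p - 5)*(p - 4)*(p - 3)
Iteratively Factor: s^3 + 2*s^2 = (s)*(s^2 + 2*s) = s^2*(s + 2)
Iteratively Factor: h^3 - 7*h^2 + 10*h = (h - 2)*(h^2 - 5*h) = (h - 5)*(h - 2)*(h)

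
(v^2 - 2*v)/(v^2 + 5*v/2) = 2*(v - 2)/(2*v + 5)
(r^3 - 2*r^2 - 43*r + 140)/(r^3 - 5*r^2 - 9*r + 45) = (r^2 + 3*r - 28)/(r^2 - 9)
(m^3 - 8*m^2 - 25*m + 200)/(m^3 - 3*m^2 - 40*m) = (m - 5)/m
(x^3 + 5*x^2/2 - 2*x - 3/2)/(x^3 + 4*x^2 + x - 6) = (x + 1/2)/(x + 2)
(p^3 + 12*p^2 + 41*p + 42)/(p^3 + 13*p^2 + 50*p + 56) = (p + 3)/(p + 4)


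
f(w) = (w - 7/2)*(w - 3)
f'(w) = 2*w - 13/2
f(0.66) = 6.65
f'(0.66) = -5.18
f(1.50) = 3.00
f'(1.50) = -3.50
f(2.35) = 0.75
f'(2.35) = -1.80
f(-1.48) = 22.31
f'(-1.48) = -9.46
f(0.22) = 9.12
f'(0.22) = -6.06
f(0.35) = 8.35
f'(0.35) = -5.80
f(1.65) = 2.50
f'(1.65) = -3.20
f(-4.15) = 54.70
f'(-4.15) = -14.80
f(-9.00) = 150.00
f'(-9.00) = -24.50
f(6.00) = 7.50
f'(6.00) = 5.50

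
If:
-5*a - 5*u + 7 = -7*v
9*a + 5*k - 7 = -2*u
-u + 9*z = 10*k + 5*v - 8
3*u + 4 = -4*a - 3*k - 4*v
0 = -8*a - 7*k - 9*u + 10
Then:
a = -472/533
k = 133/41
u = -333/533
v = -1108/533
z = 7153/4797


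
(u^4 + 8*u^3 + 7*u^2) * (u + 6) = u^5 + 14*u^4 + 55*u^3 + 42*u^2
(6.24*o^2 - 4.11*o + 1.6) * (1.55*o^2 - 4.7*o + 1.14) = 9.672*o^4 - 35.6985*o^3 + 28.9106*o^2 - 12.2054*o + 1.824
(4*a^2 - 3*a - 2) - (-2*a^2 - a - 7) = 6*a^2 - 2*a + 5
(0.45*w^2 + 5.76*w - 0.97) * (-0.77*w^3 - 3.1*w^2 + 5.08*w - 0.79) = -0.3465*w^5 - 5.8302*w^4 - 14.8231*w^3 + 31.9123*w^2 - 9.478*w + 0.7663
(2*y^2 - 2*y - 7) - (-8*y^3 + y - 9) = 8*y^3 + 2*y^2 - 3*y + 2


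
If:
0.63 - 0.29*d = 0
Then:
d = 2.17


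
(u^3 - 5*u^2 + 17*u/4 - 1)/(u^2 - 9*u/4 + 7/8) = 2*(2*u^2 - 9*u + 4)/(4*u - 7)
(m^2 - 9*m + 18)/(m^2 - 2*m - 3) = (m - 6)/(m + 1)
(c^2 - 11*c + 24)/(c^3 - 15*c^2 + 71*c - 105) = (c - 8)/(c^2 - 12*c + 35)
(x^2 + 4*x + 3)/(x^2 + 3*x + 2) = (x + 3)/(x + 2)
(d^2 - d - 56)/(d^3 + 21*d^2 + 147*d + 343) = (d - 8)/(d^2 + 14*d + 49)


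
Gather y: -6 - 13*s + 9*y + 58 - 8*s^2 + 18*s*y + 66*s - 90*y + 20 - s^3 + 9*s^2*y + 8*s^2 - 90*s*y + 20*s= -s^3 + 73*s + y*(9*s^2 - 72*s - 81) + 72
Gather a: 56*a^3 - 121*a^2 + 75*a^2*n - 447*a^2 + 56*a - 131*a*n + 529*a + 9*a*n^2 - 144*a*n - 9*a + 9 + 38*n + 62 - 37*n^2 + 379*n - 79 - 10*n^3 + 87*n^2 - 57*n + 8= 56*a^3 + a^2*(75*n - 568) + a*(9*n^2 - 275*n + 576) - 10*n^3 + 50*n^2 + 360*n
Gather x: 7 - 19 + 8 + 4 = 0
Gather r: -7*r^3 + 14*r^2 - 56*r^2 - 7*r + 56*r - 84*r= -7*r^3 - 42*r^2 - 35*r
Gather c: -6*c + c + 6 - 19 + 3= -5*c - 10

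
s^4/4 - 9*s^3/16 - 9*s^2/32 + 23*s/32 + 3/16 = (s/4 + 1/4)*(s - 2)*(s - 3/2)*(s + 1/4)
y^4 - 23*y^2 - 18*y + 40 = (y - 5)*(y - 1)*(y + 2)*(y + 4)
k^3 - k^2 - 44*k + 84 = (k - 6)*(k - 2)*(k + 7)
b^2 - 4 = (b - 2)*(b + 2)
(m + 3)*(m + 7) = m^2 + 10*m + 21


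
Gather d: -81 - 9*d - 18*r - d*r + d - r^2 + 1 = d*(-r - 8) - r^2 - 18*r - 80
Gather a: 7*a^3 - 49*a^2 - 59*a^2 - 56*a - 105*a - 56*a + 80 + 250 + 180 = 7*a^3 - 108*a^2 - 217*a + 510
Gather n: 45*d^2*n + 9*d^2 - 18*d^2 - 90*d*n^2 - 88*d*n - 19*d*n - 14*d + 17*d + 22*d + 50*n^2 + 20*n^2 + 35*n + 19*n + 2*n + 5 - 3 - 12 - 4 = -9*d^2 + 25*d + n^2*(70 - 90*d) + n*(45*d^2 - 107*d + 56) - 14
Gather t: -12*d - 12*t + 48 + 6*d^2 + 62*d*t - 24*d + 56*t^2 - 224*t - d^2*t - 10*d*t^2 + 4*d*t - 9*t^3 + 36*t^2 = 6*d^2 - 36*d - 9*t^3 + t^2*(92 - 10*d) + t*(-d^2 + 66*d - 236) + 48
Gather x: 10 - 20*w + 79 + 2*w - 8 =81 - 18*w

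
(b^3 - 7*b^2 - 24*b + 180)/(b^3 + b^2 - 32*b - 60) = (b - 6)/(b + 2)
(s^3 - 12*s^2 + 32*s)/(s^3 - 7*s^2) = (s^2 - 12*s + 32)/(s*(s - 7))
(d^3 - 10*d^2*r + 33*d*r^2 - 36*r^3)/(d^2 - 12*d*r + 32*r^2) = (-d^2 + 6*d*r - 9*r^2)/(-d + 8*r)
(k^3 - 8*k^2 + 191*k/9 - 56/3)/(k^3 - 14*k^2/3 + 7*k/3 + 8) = (k - 7/3)/(k + 1)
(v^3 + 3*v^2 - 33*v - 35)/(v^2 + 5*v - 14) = (v^2 - 4*v - 5)/(v - 2)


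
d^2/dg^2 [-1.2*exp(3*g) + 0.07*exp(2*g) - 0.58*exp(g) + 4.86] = (-10.8*exp(2*g) + 0.28*exp(g) - 0.58)*exp(g)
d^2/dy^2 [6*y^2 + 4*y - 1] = 12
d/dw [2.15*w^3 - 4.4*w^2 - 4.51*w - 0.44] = 6.45*w^2 - 8.8*w - 4.51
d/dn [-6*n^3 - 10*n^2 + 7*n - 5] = -18*n^2 - 20*n + 7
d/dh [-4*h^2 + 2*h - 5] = 2 - 8*h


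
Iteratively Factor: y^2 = (y)*(y)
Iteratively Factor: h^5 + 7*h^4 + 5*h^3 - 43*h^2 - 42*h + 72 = (h + 3)*(h^4 + 4*h^3 - 7*h^2 - 22*h + 24) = (h - 1)*(h + 3)*(h^3 + 5*h^2 - 2*h - 24) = (h - 2)*(h - 1)*(h + 3)*(h^2 + 7*h + 12) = (h - 2)*(h - 1)*(h + 3)^2*(h + 4)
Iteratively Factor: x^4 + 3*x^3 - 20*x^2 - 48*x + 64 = (x - 4)*(x^3 + 7*x^2 + 8*x - 16) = (x - 4)*(x - 1)*(x^2 + 8*x + 16) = (x - 4)*(x - 1)*(x + 4)*(x + 4)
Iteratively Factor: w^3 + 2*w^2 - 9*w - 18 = (w - 3)*(w^2 + 5*w + 6) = (w - 3)*(w + 3)*(w + 2)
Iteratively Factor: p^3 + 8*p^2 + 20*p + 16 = (p + 4)*(p^2 + 4*p + 4) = (p + 2)*(p + 4)*(p + 2)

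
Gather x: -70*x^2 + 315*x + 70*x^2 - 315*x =0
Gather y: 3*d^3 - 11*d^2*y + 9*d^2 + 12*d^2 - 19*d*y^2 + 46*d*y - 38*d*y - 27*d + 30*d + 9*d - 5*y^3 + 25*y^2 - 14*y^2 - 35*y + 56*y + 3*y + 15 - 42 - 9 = 3*d^3 + 21*d^2 + 12*d - 5*y^3 + y^2*(11 - 19*d) + y*(-11*d^2 + 8*d + 24) - 36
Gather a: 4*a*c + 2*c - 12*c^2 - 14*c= 4*a*c - 12*c^2 - 12*c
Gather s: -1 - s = -s - 1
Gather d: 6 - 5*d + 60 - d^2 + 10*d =-d^2 + 5*d + 66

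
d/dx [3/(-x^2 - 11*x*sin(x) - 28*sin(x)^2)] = 3*(11*x*cos(x) + 2*x + 11*sin(x) + 28*sin(2*x))/((x + 4*sin(x))^2*(x + 7*sin(x))^2)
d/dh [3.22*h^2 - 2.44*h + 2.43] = 6.44*h - 2.44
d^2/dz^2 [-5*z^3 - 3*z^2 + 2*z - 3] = -30*z - 6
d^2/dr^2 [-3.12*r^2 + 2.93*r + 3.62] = -6.24000000000000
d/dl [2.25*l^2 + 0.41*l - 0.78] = 4.5*l + 0.41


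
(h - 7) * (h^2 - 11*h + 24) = h^3 - 18*h^2 + 101*h - 168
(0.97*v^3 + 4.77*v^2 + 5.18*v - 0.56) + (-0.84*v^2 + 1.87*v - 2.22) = 0.97*v^3 + 3.93*v^2 + 7.05*v - 2.78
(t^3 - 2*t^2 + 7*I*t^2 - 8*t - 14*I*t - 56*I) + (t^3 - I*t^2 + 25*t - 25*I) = 2*t^3 - 2*t^2 + 6*I*t^2 + 17*t - 14*I*t - 81*I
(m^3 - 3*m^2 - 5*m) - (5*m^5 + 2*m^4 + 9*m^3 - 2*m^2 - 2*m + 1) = -5*m^5 - 2*m^4 - 8*m^3 - m^2 - 3*m - 1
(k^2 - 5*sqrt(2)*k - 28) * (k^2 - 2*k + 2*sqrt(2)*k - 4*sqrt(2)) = k^4 - 3*sqrt(2)*k^3 - 2*k^3 - 48*k^2 + 6*sqrt(2)*k^2 - 56*sqrt(2)*k + 96*k + 112*sqrt(2)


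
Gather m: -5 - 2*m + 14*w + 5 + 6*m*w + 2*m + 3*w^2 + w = 6*m*w + 3*w^2 + 15*w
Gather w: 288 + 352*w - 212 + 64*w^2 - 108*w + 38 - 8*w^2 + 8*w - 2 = 56*w^2 + 252*w + 112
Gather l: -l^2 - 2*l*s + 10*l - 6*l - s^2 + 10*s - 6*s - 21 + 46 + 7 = -l^2 + l*(4 - 2*s) - s^2 + 4*s + 32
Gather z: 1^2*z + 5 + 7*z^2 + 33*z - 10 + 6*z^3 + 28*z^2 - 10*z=6*z^3 + 35*z^2 + 24*z - 5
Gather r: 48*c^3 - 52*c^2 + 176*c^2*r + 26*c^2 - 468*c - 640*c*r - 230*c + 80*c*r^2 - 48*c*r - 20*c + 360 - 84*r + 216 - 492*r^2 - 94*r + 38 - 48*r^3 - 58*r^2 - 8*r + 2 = 48*c^3 - 26*c^2 - 718*c - 48*r^3 + r^2*(80*c - 550) + r*(176*c^2 - 688*c - 186) + 616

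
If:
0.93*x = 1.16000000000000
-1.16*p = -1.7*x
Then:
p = 1.83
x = 1.25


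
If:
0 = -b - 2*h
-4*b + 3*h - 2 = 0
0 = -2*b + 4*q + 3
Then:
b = -4/11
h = 2/11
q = -41/44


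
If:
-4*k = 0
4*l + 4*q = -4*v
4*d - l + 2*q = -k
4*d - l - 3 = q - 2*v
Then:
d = 3/4 - 3*v/4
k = 0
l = 1 - 5*v/3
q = 2*v/3 - 1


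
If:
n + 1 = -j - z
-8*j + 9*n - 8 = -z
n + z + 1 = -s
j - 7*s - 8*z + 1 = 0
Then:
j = -18/11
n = -63/88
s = -18/11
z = 119/88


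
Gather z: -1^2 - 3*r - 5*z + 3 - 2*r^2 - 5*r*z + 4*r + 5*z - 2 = -2*r^2 - 5*r*z + r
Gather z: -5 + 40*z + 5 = 40*z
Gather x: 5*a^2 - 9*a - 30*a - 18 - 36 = 5*a^2 - 39*a - 54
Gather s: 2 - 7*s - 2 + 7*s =0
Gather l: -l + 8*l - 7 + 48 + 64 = 7*l + 105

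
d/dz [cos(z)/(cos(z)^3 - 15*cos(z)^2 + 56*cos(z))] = (2*cos(z) - 15)*sin(z)/(cos(z)^2 - 15*cos(z) + 56)^2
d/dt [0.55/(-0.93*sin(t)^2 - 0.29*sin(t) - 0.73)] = (1.023*sin(t) + 0.1595)*cos(t)/(0.93*sin(t)^2 + 0.29*sin(t) + 0.73)^2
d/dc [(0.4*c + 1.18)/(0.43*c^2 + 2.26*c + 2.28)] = (0.172*c^2 + 0.904*c - (0.4*c + 1.18)*(0.86*c + 2.26) + 0.912)/(0.43*c^2 + 2.26*c + 2.28)^2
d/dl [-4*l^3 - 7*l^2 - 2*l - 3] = -12*l^2 - 14*l - 2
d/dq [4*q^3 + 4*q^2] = 4*q*(3*q + 2)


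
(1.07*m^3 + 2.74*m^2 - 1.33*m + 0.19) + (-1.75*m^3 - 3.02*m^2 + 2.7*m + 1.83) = -0.68*m^3 - 0.28*m^2 + 1.37*m + 2.02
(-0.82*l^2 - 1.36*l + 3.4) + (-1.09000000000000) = -0.82*l^2 - 1.36*l + 2.31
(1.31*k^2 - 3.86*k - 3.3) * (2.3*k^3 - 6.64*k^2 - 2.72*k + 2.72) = 3.013*k^5 - 17.5764*k^4 + 14.4772*k^3 + 35.9744*k^2 - 1.5232*k - 8.976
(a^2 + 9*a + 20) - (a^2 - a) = 10*a + 20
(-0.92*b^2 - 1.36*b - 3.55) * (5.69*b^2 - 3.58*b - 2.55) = -5.2348*b^4 - 4.4448*b^3 - 12.9847*b^2 + 16.177*b + 9.0525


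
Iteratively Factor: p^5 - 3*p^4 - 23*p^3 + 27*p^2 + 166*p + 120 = (p - 4)*(p^4 + p^3 - 19*p^2 - 49*p - 30) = (p - 5)*(p - 4)*(p^3 + 6*p^2 + 11*p + 6) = (p - 5)*(p - 4)*(p + 3)*(p^2 + 3*p + 2) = (p - 5)*(p - 4)*(p + 1)*(p + 3)*(p + 2)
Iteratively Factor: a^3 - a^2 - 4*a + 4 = (a - 1)*(a^2 - 4) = (a - 2)*(a - 1)*(a + 2)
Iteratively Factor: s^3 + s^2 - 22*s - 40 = (s + 4)*(s^2 - 3*s - 10) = (s + 2)*(s + 4)*(s - 5)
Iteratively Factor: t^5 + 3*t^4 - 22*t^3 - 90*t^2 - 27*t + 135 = (t + 3)*(t^4 - 22*t^2 - 24*t + 45) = (t + 3)^2*(t^3 - 3*t^2 - 13*t + 15) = (t + 3)^3*(t^2 - 6*t + 5) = (t - 5)*(t + 3)^3*(t - 1)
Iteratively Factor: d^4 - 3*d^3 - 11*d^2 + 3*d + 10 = (d + 2)*(d^3 - 5*d^2 - d + 5) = (d - 5)*(d + 2)*(d^2 - 1) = (d - 5)*(d - 1)*(d + 2)*(d + 1)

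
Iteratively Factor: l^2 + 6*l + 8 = (l + 4)*(l + 2)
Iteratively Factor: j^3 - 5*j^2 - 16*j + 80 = (j - 5)*(j^2 - 16) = (j - 5)*(j - 4)*(j + 4)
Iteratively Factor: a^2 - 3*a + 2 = (a - 2)*(a - 1)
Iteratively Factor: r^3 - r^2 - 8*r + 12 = (r + 3)*(r^2 - 4*r + 4) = (r - 2)*(r + 3)*(r - 2)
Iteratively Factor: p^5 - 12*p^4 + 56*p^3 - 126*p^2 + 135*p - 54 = (p - 3)*(p^4 - 9*p^3 + 29*p^2 - 39*p + 18) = (p - 3)^2*(p^3 - 6*p^2 + 11*p - 6) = (p - 3)^2*(p - 1)*(p^2 - 5*p + 6) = (p - 3)^3*(p - 1)*(p - 2)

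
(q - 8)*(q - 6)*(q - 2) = q^3 - 16*q^2 + 76*q - 96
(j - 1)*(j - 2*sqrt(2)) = j^2 - 2*sqrt(2)*j - j + 2*sqrt(2)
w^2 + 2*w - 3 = (w - 1)*(w + 3)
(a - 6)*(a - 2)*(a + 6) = a^3 - 2*a^2 - 36*a + 72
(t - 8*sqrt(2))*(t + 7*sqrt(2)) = t^2 - sqrt(2)*t - 112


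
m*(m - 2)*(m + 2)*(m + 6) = m^4 + 6*m^3 - 4*m^2 - 24*m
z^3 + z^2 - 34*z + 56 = (z - 4)*(z - 2)*(z + 7)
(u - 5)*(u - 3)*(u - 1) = u^3 - 9*u^2 + 23*u - 15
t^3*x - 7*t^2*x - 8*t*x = t*(t - 8)*(t*x + x)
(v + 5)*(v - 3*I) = v^2 + 5*v - 3*I*v - 15*I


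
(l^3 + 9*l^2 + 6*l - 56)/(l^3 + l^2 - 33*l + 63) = (l^2 + 2*l - 8)/(l^2 - 6*l + 9)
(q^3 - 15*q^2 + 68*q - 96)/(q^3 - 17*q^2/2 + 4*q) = 2*(q^2 - 7*q + 12)/(q*(2*q - 1))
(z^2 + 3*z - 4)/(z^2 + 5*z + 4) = (z - 1)/(z + 1)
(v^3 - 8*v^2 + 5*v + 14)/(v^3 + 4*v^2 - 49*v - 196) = (v^2 - v - 2)/(v^2 + 11*v + 28)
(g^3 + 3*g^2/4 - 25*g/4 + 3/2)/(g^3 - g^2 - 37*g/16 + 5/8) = 4*(g + 3)/(4*g + 5)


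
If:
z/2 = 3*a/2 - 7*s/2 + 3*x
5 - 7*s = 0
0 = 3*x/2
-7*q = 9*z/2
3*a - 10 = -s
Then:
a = 65/21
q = -135/49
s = 5/7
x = 0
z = 30/7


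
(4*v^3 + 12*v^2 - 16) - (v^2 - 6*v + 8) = 4*v^3 + 11*v^2 + 6*v - 24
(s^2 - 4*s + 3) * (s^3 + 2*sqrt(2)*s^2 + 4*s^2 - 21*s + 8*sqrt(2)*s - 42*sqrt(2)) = s^5 + 2*sqrt(2)*s^4 - 34*s^3 - 68*sqrt(2)*s^2 + 96*s^2 - 63*s + 192*sqrt(2)*s - 126*sqrt(2)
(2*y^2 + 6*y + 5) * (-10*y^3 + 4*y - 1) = -20*y^5 - 60*y^4 - 42*y^3 + 22*y^2 + 14*y - 5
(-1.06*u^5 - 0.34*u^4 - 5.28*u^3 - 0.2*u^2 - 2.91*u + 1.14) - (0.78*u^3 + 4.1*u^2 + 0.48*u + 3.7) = -1.06*u^5 - 0.34*u^4 - 6.06*u^3 - 4.3*u^2 - 3.39*u - 2.56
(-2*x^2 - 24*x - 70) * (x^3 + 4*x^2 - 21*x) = -2*x^5 - 32*x^4 - 124*x^3 + 224*x^2 + 1470*x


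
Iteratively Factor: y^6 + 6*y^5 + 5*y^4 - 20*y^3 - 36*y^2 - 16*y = (y + 4)*(y^5 + 2*y^4 - 3*y^3 - 8*y^2 - 4*y) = (y - 2)*(y + 4)*(y^4 + 4*y^3 + 5*y^2 + 2*y) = (y - 2)*(y + 1)*(y + 4)*(y^3 + 3*y^2 + 2*y) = (y - 2)*(y + 1)*(y + 2)*(y + 4)*(y^2 + y) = (y - 2)*(y + 1)^2*(y + 2)*(y + 4)*(y)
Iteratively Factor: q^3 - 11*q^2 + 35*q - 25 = (q - 5)*(q^2 - 6*q + 5) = (q - 5)^2*(q - 1)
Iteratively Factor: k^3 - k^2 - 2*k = (k - 2)*(k^2 + k) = k*(k - 2)*(k + 1)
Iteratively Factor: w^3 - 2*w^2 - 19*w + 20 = (w - 1)*(w^2 - w - 20) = (w - 5)*(w - 1)*(w + 4)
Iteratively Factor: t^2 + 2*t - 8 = (t + 4)*(t - 2)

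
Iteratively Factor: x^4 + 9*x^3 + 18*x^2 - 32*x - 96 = (x - 2)*(x^3 + 11*x^2 + 40*x + 48) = (x - 2)*(x + 3)*(x^2 + 8*x + 16) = (x - 2)*(x + 3)*(x + 4)*(x + 4)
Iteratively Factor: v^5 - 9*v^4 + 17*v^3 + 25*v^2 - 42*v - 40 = (v - 5)*(v^4 - 4*v^3 - 3*v^2 + 10*v + 8) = (v - 5)*(v + 1)*(v^3 - 5*v^2 + 2*v + 8) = (v - 5)*(v + 1)^2*(v^2 - 6*v + 8) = (v - 5)*(v - 2)*(v + 1)^2*(v - 4)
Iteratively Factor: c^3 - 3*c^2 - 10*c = (c + 2)*(c^2 - 5*c) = c*(c + 2)*(c - 5)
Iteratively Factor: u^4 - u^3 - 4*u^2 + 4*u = (u - 2)*(u^3 + u^2 - 2*u) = (u - 2)*(u + 2)*(u^2 - u) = u*(u - 2)*(u + 2)*(u - 1)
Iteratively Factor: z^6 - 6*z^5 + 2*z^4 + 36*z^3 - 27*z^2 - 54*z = (z - 3)*(z^5 - 3*z^4 - 7*z^3 + 15*z^2 + 18*z) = (z - 3)^2*(z^4 - 7*z^2 - 6*z) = (z - 3)^2*(z + 1)*(z^3 - z^2 - 6*z) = z*(z - 3)^2*(z + 1)*(z^2 - z - 6) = z*(z - 3)^2*(z + 1)*(z + 2)*(z - 3)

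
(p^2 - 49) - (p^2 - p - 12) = p - 37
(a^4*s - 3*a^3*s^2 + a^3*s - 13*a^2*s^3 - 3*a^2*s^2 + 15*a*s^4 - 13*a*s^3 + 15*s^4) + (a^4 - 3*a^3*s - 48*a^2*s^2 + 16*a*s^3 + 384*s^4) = a^4*s + a^4 - 3*a^3*s^2 - 2*a^3*s - 13*a^2*s^3 - 51*a^2*s^2 + 15*a*s^4 + 3*a*s^3 + 399*s^4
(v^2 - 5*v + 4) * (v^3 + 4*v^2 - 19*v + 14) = v^5 - v^4 - 35*v^3 + 125*v^2 - 146*v + 56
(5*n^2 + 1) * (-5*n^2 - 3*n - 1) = -25*n^4 - 15*n^3 - 10*n^2 - 3*n - 1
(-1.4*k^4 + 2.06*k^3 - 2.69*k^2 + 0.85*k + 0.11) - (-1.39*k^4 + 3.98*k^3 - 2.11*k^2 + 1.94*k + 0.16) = -0.01*k^4 - 1.92*k^3 - 0.58*k^2 - 1.09*k - 0.05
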